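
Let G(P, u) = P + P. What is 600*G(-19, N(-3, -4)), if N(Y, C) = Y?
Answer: -22800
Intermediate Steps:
G(P, u) = 2*P
600*G(-19, N(-3, -4)) = 600*(2*(-19)) = 600*(-38) = -22800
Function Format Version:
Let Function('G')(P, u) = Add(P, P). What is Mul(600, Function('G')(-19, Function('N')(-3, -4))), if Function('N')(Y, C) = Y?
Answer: -22800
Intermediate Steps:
Function('G')(P, u) = Mul(2, P)
Mul(600, Function('G')(-19, Function('N')(-3, -4))) = Mul(600, Mul(2, -19)) = Mul(600, -38) = -22800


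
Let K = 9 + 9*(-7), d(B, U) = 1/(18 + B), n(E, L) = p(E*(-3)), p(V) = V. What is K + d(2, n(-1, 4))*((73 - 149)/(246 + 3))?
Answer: -67249/1245 ≈ -54.015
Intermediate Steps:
n(E, L) = -3*E (n(E, L) = E*(-3) = -3*E)
K = -54 (K = 9 - 63 = -54)
K + d(2, n(-1, 4))*((73 - 149)/(246 + 3)) = -54 + ((73 - 149)/(246 + 3))/(18 + 2) = -54 + (-76/249)/20 = -54 + (-76*1/249)/20 = -54 + (1/20)*(-76/249) = -54 - 19/1245 = -67249/1245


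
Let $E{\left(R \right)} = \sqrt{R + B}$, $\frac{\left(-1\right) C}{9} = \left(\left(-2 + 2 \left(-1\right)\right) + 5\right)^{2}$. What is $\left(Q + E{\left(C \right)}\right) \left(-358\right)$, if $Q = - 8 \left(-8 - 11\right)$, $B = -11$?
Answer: $-54416 - 716 i \sqrt{5} \approx -54416.0 - 1601.0 i$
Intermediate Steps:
$Q = 152$ ($Q = \left(-8\right) \left(-19\right) = 152$)
$C = -9$ ($C = - 9 \left(\left(-2 + 2 \left(-1\right)\right) + 5\right)^{2} = - 9 \left(\left(-2 - 2\right) + 5\right)^{2} = - 9 \left(-4 + 5\right)^{2} = - 9 \cdot 1^{2} = \left(-9\right) 1 = -9$)
$E{\left(R \right)} = \sqrt{-11 + R}$ ($E{\left(R \right)} = \sqrt{R - 11} = \sqrt{-11 + R}$)
$\left(Q + E{\left(C \right)}\right) \left(-358\right) = \left(152 + \sqrt{-11 - 9}\right) \left(-358\right) = \left(152 + \sqrt{-20}\right) \left(-358\right) = \left(152 + 2 i \sqrt{5}\right) \left(-358\right) = -54416 - 716 i \sqrt{5}$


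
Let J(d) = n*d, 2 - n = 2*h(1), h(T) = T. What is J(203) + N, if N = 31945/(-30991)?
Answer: -31945/30991 ≈ -1.0308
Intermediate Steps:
n = 0 (n = 2 - 2 = 0)
N = -31945/30991 (N = 31945*(-1/30991) = -31945/30991 ≈ -1.0308)
J(d) = 0 (J(d) = 0*d = 0)
J(203) + N = 0 - 31945/30991 = -31945/30991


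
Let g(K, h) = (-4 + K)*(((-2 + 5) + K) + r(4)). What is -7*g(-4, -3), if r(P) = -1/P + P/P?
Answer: -14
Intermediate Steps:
r(P) = 1 - 1/P (r(P) = -1/P + 1 = 1 - 1/P)
g(K, h) = (-4 + K)*(15/4 + K) (g(K, h) = (-4 + K)*(((-2 + 5) + K) + (-1 + 4)/4) = (-4 + K)*((3 + K) + (¼)*3) = (-4 + K)*((3 + K) + ¾) = (-4 + K)*(15/4 + K))
-7*g(-4, -3) = -7*(-15 + (-4)² - ¼*(-4)) = -7*(-15 + 16 + 1) = -7*2 = -14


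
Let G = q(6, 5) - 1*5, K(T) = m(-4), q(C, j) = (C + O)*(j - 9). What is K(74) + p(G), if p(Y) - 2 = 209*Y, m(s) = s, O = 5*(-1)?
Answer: -1883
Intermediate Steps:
O = -5
q(C, j) = (-9 + j)*(-5 + C) (q(C, j) = (C - 5)*(j - 9) = (-5 + C)*(-9 + j) = (-9 + j)*(-5 + C))
K(T) = -4
G = -9 (G = (45 - 9*6 - 5*5 + 6*5) - 1*5 = (45 - 54 - 25 + 30) - 5 = -4 - 5 = -9)
p(Y) = 2 + 209*Y
K(74) + p(G) = -4 + (2 + 209*(-9)) = -4 + (2 - 1881) = -4 - 1879 = -1883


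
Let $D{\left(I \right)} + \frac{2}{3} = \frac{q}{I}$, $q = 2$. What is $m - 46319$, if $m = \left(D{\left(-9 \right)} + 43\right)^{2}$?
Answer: $- \frac{3608198}{81} \approx -44546.0$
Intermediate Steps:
$D{\left(I \right)} = - \frac{2}{3} + \frac{2}{I}$
$m = \frac{143641}{81}$ ($m = \left(\left(- \frac{2}{3} + \frac{2}{-9}\right) + 43\right)^{2} = \left(\left(- \frac{2}{3} + 2 \left(- \frac{1}{9}\right)\right) + 43\right)^{2} = \left(\left(- \frac{2}{3} - \frac{2}{9}\right) + 43\right)^{2} = \left(- \frac{8}{9} + 43\right)^{2} = \left(\frac{379}{9}\right)^{2} = \frac{143641}{81} \approx 1773.3$)
$m - 46319 = \frac{143641}{81} - 46319 = - \frac{3608198}{81}$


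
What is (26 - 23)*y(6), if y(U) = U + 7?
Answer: 39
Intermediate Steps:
y(U) = 7 + U
(26 - 23)*y(6) = (26 - 23)*(7 + 6) = 3*13 = 39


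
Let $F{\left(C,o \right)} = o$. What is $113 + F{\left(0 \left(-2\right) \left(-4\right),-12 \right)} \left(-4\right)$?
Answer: $161$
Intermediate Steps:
$113 + F{\left(0 \left(-2\right) \left(-4\right),-12 \right)} \left(-4\right) = 113 - -48 = 113 + 48 = 161$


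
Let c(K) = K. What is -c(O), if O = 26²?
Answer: -676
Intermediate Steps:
O = 676
-c(O) = -1*676 = -676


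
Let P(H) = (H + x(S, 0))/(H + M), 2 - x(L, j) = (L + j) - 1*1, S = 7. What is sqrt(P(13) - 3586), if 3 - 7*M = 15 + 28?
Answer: I*sqrt(1035997)/17 ≈ 59.873*I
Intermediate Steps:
x(L, j) = 3 - L - j (x(L, j) = 2 - ((L + j) - 1*1) = 2 - ((L + j) - 1) = 2 - (-1 + L + j) = 2 + (1 - L - j) = 3 - L - j)
M = -40/7 (M = 3/7 - (15 + 28)/7 = 3/7 - 1/7*43 = 3/7 - 43/7 = -40/7 ≈ -5.7143)
P(H) = (-4 + H)/(-40/7 + H) (P(H) = (H + (3 - 1*7 - 1*0))/(H - 40/7) = (H + (3 - 7 + 0))/(-40/7 + H) = (H - 4)/(-40/7 + H) = (-4 + H)/(-40/7 + H))
sqrt(P(13) - 3586) = sqrt(7*(-4 + 13)/(-40 + 7*13) - 3586) = sqrt(7*9/(-40 + 91) - 3586) = sqrt(7*9/51 - 3586) = sqrt(7*(1/51)*9 - 3586) = sqrt(21/17 - 3586) = sqrt(-60941/17) = I*sqrt(1035997)/17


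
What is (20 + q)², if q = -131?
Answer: 12321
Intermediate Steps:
(20 + q)² = (20 - 131)² = (-111)² = 12321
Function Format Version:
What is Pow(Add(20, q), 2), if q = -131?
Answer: 12321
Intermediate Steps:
Pow(Add(20, q), 2) = Pow(Add(20, -131), 2) = Pow(-111, 2) = 12321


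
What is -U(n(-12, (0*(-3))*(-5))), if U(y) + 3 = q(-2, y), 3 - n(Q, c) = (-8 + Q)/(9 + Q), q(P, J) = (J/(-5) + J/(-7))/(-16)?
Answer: 431/140 ≈ 3.0786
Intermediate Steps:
q(P, J) = 3*J/140 (q(P, J) = (J*(-1/5) + J*(-1/7))*(-1/16) = (-J/5 - J/7)*(-1/16) = -12*J/35*(-1/16) = 3*J/140)
n(Q, c) = 3 - (-8 + Q)/(9 + Q)
U(y) = -3 + 3*y/140
-U(n(-12, (0*(-3))*(-5))) = -(-3 + 3*((35 + 2*(-12))/(9 - 12))/140) = -(-3 + 3*((35 - 24)/(-3))/140) = -(-3 + 3*(-1/3*11)/140) = -(-3 + (3/140)*(-11/3)) = -(-3 - 11/140) = -1*(-431/140) = 431/140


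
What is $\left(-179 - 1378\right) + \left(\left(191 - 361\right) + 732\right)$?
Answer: $-995$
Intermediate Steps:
$\left(-179 - 1378\right) + \left(\left(191 - 361\right) + 732\right) = -1557 + \left(-170 + 732\right) = -1557 + 562 = -995$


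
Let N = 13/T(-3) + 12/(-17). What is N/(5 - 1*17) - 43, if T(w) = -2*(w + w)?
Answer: -105341/2448 ≈ -43.031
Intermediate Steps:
T(w) = -4*w
N = 77/204 (N = 13/((-4*(-3))) + 12/(-17) = 13/12 + 12*(-1/17) = 13*(1/12) - 12/17 = 13/12 - 12/17 = 77/204 ≈ 0.37745)
N/(5 - 1*17) - 43 = (77/204)/(5 - 1*17) - 43 = (77/204)/(5 - 17) - 43 = (77/204)/(-12) - 43 = -1/12*77/204 - 43 = -77/2448 - 43 = -105341/2448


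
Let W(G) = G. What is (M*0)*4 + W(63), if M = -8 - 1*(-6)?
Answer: 63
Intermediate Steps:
M = -2 (M = -8 + 6 = -2)
(M*0)*4 + W(63) = -2*0*4 + 63 = 0*4 + 63 = 0 + 63 = 63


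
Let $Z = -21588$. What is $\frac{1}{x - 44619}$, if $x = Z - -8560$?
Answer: $- \frac{1}{57647} \approx -1.7347 \cdot 10^{-5}$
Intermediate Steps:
$x = -13028$ ($x = -21588 - -8560 = -21588 + 8560 = -13028$)
$\frac{1}{x - 44619} = \frac{1}{-13028 - 44619} = \frac{1}{-57647} = - \frac{1}{57647}$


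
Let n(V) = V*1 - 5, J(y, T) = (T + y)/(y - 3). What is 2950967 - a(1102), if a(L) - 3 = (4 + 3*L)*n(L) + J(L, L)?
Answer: -747438698/1099 ≈ -6.8011e+5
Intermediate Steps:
J(y, T) = (T + y)/(-3 + y)
n(V) = -5 + V (n(V) = V - 5 = -5 + V)
a(L) = 3 + (-5 + L)*(4 + 3*L) + 2*L/(-3 + L) (a(L) = 3 + ((4 + 3*L)*(-5 + L) + (L + L)/(-3 + L)) = 3 + ((-5 + L)*(4 + 3*L) + (2*L)/(-3 + L)) = 3 + ((-5 + L)*(4 + 3*L) + 2*L/(-3 + L)) = 3 + (-5 + L)*(4 + 3*L) + 2*L/(-3 + L))
2950967 - a(1102) = 2950967 - (51 - 20*1102² + 3*1102³ + 18*1102)/(-3 + 1102) = 2950967 - (51 - 20*1214404 + 3*1338273208 + 19836)/1099 = 2950967 - (51 - 24288080 + 4014819624 + 19836)/1099 = 2950967 - 3990551431/1099 = -747438698/1099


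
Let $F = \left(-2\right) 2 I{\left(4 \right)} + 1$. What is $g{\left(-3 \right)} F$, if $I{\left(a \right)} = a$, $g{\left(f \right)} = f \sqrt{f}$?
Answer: $45 i \sqrt{3} \approx 77.942 i$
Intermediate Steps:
$g{\left(f \right)} = f^{\frac{3}{2}}$
$F = -15$ ($F = \left(-2\right) 2 \cdot 4 + 1 = \left(-4\right) 4 + 1 = -16 + 1 = -15$)
$g{\left(-3 \right)} F = \left(-3\right)^{\frac{3}{2}} \left(-15\right) = - 3 i \sqrt{3} \left(-15\right) = 45 i \sqrt{3}$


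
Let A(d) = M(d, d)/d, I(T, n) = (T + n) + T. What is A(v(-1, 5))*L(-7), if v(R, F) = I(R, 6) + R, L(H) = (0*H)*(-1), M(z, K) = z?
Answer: 0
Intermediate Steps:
L(H) = 0 (L(H) = 0*(-1) = 0)
I(T, n) = n + 2*T
v(R, F) = 6 + 3*R (v(R, F) = (6 + 2*R) + R = 6 + 3*R)
A(d) = 1 (A(d) = d/d = 1)
A(v(-1, 5))*L(-7) = 1*0 = 0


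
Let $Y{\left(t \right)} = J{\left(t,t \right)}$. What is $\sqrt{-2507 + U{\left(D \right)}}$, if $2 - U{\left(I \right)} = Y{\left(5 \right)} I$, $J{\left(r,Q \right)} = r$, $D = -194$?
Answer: $i \sqrt{1535} \approx 39.179 i$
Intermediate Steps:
$Y{\left(t \right)} = t$
$U{\left(I \right)} = 2 - 5 I$
$\sqrt{-2507 + U{\left(D \right)}} = \sqrt{-2507 + \left(2 - -970\right)} = \sqrt{-2507 + \left(2 + 970\right)} = \sqrt{-2507 + 972} = \sqrt{-1535} = i \sqrt{1535}$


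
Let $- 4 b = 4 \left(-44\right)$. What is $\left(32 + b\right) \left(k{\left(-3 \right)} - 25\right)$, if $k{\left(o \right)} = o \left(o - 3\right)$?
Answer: $-532$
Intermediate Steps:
$b = 44$ ($b = - \frac{4 \left(-44\right)}{4} = \left(- \frac{1}{4}\right) \left(-176\right) = 44$)
$k{\left(o \right)} = o \left(-3 + o\right)$
$\left(32 + b\right) \left(k{\left(-3 \right)} - 25\right) = \left(32 + 44\right) \left(- 3 \left(-3 - 3\right) - 25\right) = 76 \left(\left(-3\right) \left(-6\right) - 25\right) = 76 \left(18 - 25\right) = 76 \left(-7\right) = -532$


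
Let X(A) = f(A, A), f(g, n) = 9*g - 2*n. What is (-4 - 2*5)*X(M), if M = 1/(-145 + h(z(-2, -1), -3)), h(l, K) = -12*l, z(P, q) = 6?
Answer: 14/31 ≈ 0.45161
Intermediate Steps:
f(g, n) = -2*n + 9*g
M = -1/217 (M = 1/(-145 - 12*6) = 1/(-145 - 72) = 1/(-217) = -1/217 ≈ -0.0046083)
X(A) = 7*A (X(A) = -2*A + 9*A = 7*A)
(-4 - 2*5)*X(M) = (-4 - 2*5)*(7*(-1/217)) = (-4 - 10)*(-1/31) = -14*(-1/31) = 14/31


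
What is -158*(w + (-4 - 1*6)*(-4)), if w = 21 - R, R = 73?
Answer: 1896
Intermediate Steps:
w = -52 (w = 21 - 1*73 = 21 - 73 = -52)
-158*(w + (-4 - 1*6)*(-4)) = -158*(-52 + (-4 - 1*6)*(-4)) = -158*(-52 + (-4 - 6)*(-4)) = -158*(-52 - 10*(-4)) = -158*(-52 + 40) = -158*(-12) = 1896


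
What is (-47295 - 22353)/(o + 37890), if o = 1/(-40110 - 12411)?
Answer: -3657982608/1990020689 ≈ -1.8382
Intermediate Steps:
o = -1/52521 (o = 1/(-52521) = -1/52521 ≈ -1.9040e-5)
(-47295 - 22353)/(o + 37890) = (-47295 - 22353)/(-1/52521 + 37890) = -69648/1990020689/52521 = -69648*52521/1990020689 = -3657982608/1990020689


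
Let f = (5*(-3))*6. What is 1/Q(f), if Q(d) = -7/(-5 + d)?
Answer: 95/7 ≈ 13.571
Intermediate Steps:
f = -90 (f = -15*6 = -90)
Q(d) = -7/(-5 + d)
1/Q(f) = 1/(-7/(-5 - 90)) = 1/(-7/(-95)) = 1/(-7*(-1/95)) = 1/(7/95) = 95/7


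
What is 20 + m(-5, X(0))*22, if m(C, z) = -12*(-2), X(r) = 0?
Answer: 548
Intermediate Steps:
m(C, z) = 24 (m(C, z) = -4*(-6) = 24)
20 + m(-5, X(0))*22 = 20 + 24*22 = 20 + 528 = 548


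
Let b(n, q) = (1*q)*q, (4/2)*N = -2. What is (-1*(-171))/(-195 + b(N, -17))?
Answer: 171/94 ≈ 1.8191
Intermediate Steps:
N = -1 (N = (½)*(-2) = -1)
b(n, q) = q² (b(n, q) = q*q = q²)
(-1*(-171))/(-195 + b(N, -17)) = (-1*(-171))/(-195 + (-17)²) = 171/(-195 + 289) = 171/94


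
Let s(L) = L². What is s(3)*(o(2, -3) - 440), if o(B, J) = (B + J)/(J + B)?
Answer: -3951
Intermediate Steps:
o(B, J) = 1 (o(B, J) = (B + J)/(B + J) = 1)
s(3)*(o(2, -3) - 440) = 3²*(1 - 440) = 9*(-439) = -3951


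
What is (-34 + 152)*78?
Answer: 9204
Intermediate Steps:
(-34 + 152)*78 = 118*78 = 9204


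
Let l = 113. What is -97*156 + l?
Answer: -15019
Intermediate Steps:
-97*156 + l = -97*156 + 113 = -15132 + 113 = -15019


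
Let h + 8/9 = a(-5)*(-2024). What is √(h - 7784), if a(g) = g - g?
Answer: 4*I*√4379/3 ≈ 88.232*I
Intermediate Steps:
a(g) = 0
h = -8/9 (h = -8/9 + 0*(-2024) = -8/9 + 0 = -8/9 ≈ -0.88889)
√(h - 7784) = √(-8/9 - 7784) = √(-70064/9) = 4*I*√4379/3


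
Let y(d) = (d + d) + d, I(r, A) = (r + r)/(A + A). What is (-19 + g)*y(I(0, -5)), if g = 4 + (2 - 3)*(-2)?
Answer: 0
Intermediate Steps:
g = 6 (g = 4 - 1*(-2) = 4 + 2 = 6)
I(r, A) = r/A (I(r, A) = (2*r)/((2*A)) = (2*r)*(1/(2*A)) = r/A)
y(d) = 3*d (y(d) = 2*d + d = 3*d)
(-19 + g)*y(I(0, -5)) = (-19 + 6)*(3*(0/(-5))) = -39*0*(-1/5) = -39*0 = -13*0 = 0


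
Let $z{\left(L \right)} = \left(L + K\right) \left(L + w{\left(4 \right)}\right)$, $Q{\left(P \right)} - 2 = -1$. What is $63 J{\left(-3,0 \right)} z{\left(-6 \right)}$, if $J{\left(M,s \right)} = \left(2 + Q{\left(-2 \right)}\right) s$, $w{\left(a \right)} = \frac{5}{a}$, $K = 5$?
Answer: $0$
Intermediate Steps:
$Q{\left(P \right)} = 1$ ($Q{\left(P \right)} = 2 - 1 = 1$)
$z{\left(L \right)} = \left(5 + L\right) \left(\frac{5}{4} + L\right)$ ($z{\left(L \right)} = \left(L + 5\right) \left(L + \frac{5}{4}\right) = \left(5 + L\right) \left(L + 5 \cdot \frac{1}{4}\right) = \left(5 + L\right) \left(L + \frac{5}{4}\right) = \left(5 + L\right) \left(\frac{5}{4} + L\right)$)
$J{\left(M,s \right)} = 3 s$ ($J{\left(M,s \right)} = \left(2 + 1\right) s = 3 s$)
$63 J{\left(-3,0 \right)} z{\left(-6 \right)} = 63 \cdot 3 \cdot 0 \left(\frac{25}{4} + \left(-6\right)^{2} + \frac{25}{4} \left(-6\right)\right) = 63 \cdot 0 \left(\frac{25}{4} + 36 - \frac{75}{2}\right) = 0 \cdot \frac{19}{4} = 0$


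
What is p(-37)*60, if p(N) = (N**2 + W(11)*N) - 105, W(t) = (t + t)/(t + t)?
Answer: 73620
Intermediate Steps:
W(t) = 1 (W(t) = (2*t)/((2*t)) = (2*t)*(1/(2*t)) = 1)
p(N) = -105 + N + N**2 (p(N) = (N**2 + 1*N) - 105 = (N**2 + N) - 105 = (N + N**2) - 105 = -105 + N + N**2)
p(-37)*60 = (-105 - 37 + (-37)**2)*60 = (-105 - 37 + 1369)*60 = 1227*60 = 73620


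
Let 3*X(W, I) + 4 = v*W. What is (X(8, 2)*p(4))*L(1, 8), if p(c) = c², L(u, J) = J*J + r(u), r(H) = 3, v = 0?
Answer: -4288/3 ≈ -1429.3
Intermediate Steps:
L(u, J) = 3 + J² (L(u, J) = J*J + 3 = J² + 3 = 3 + J²)
X(W, I) = -4/3 (X(W, I) = -4/3 + (0*W)/3 = -4/3 + (⅓)*0 = -4/3 + 0 = -4/3)
(X(8, 2)*p(4))*L(1, 8) = (-4/3*4²)*(3 + 8²) = (-4/3*16)*(3 + 64) = -64/3*67 = -4288/3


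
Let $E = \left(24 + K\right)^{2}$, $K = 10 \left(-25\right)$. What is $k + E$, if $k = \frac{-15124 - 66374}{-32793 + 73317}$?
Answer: $\frac{344953721}{6754} \approx 51074.0$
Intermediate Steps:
$K = -250$
$E = 51076$ ($E = \left(24 - 250\right)^{2} = \left(-226\right)^{2} = 51076$)
$k = - \frac{13583}{6754}$ ($k = - \frac{81498}{40524} = \left(-81498\right) \frac{1}{40524} = - \frac{13583}{6754} \approx -2.0111$)
$k + E = - \frac{13583}{6754} + 51076 = \frac{344953721}{6754}$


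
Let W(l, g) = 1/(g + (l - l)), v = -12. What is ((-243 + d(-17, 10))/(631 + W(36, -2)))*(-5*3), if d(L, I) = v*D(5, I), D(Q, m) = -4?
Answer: 450/97 ≈ 4.6392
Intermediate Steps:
W(l, g) = 1/g (W(l, g) = 1/(g + 0) = 1/g)
d(L, I) = 48 (d(L, I) = -12*(-4) = 48)
((-243 + d(-17, 10))/(631 + W(36, -2)))*(-5*3) = ((-243 + 48)/(631 + 1/(-2)))*(-5*3) = -195/(631 - ½)*(-15) = -195/1261/2*(-15) = -195*2/1261*(-15) = -30/97*(-15) = 450/97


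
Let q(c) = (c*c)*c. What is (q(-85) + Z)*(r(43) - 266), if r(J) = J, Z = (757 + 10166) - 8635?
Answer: 136439651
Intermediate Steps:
Z = 2288 (Z = 10923 - 8635 = 2288)
q(c) = c**3 (q(c) = c**2*c = c**3)
(q(-85) + Z)*(r(43) - 266) = ((-85)**3 + 2288)*(43 - 266) = (-614125 + 2288)*(-223) = -611837*(-223) = 136439651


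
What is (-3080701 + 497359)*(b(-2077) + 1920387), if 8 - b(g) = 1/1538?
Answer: -3815037497917539/769 ≈ -4.9610e+12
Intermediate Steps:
b(g) = 12303/1538 (b(g) = 8 - 1/1538 = 12303/1538)
(-3080701 + 497359)*(b(-2077) + 1920387) = (-3080701 + 497359)*(12303/1538 + 1920387) = -2583342*2953567509/1538 = -3815037497917539/769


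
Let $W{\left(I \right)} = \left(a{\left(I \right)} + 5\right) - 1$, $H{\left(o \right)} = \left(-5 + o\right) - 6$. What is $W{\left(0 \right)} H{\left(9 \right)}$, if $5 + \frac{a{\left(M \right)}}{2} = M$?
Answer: $12$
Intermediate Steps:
$a{\left(M \right)} = -10 + 2 M$
$H{\left(o \right)} = -11 + o$
$W{\left(I \right)} = -6 + 2 I$ ($W{\left(I \right)} = \left(\left(-10 + 2 I\right) + 5\right) - 1 = \left(-5 + 2 I\right) - 1 = -6 + 2 I$)
$W{\left(0 \right)} H{\left(9 \right)} = \left(-6 + 2 \cdot 0\right) \left(-11 + 9\right) = \left(-6 + 0\right) \left(-2\right) = \left(-6\right) \left(-2\right) = 12$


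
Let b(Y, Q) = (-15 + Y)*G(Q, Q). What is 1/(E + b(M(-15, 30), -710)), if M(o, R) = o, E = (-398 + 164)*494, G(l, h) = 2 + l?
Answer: -1/94356 ≈ -1.0598e-5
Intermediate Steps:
E = -115596 (E = -234*494 = -115596)
b(Y, Q) = (-15 + Y)*(2 + Q)
1/(E + b(M(-15, 30), -710)) = 1/(-115596 + (-15 - 15)*(2 - 710)) = 1/(-115596 - 30*(-708)) = 1/(-115596 + 21240) = 1/(-94356) = -1/94356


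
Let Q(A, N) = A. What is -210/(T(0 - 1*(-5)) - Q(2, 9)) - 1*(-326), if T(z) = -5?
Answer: 356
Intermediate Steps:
-210/(T(0 - 1*(-5)) - Q(2, 9)) - 1*(-326) = -210/(-5 - 1*2) - 1*(-326) = -210/(-5 - 2) + 326 = -210/(-7) + 326 = -210*(-1/7) + 326 = 30 + 326 = 356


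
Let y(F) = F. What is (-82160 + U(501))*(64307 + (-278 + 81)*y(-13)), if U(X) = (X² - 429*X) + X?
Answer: -3048311516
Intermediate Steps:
U(X) = X² - 428*X
(-82160 + U(501))*(64307 + (-278 + 81)*y(-13)) = (-82160 + 501*(-428 + 501))*(64307 + (-278 + 81)*(-13)) = (-82160 + 501*73)*(64307 - 197*(-13)) = (-82160 + 36573)*(64307 + 2561) = -45587*66868 = -3048311516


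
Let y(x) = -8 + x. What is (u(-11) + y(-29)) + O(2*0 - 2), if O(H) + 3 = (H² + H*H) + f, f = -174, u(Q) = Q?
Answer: -217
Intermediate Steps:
O(H) = -177 + 2*H² (O(H) = -3 + ((H² + H*H) - 174) = -3 + ((H² + H²) - 174) = -3 + (2*H² - 174) = -3 + (-174 + 2*H²) = -177 + 2*H²)
(u(-11) + y(-29)) + O(2*0 - 2) = (-11 + (-8 - 29)) + (-177 + 2*(2*0 - 2)²) = (-11 - 37) + (-177 + 2*(0 - 2)²) = -48 + (-177 + 2*(-2)²) = -48 + (-177 + 2*4) = -48 + (-177 + 8) = -48 - 169 = -217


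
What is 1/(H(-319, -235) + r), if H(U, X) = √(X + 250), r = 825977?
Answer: 825977/682238004514 - √15/682238004514 ≈ 1.2107e-6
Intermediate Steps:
H(U, X) = √(250 + X)
1/(H(-319, -235) + r) = 1/(√(250 - 235) + 825977) = 1/(√15 + 825977) = 1/(825977 + √15)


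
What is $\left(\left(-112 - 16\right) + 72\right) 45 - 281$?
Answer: $-2801$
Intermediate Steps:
$\left(\left(-112 - 16\right) + 72\right) 45 - 281 = \left(-128 + 72\right) 45 - 281 = \left(-56\right) 45 - 281 = -2520 - 281 = -2801$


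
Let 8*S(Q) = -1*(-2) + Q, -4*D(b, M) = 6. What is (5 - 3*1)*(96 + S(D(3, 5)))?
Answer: 1537/8 ≈ 192.13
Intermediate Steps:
D(b, M) = -3/2 (D(b, M) = -¼*6 = -3/2)
S(Q) = ¼ + Q/8 (S(Q) = (-1*(-2) + Q)/8 = (2 + Q)/8 = ¼ + Q/8)
(5 - 3*1)*(96 + S(D(3, 5))) = (5 - 3*1)*(96 + (¼ + (⅛)*(-3/2))) = (5 - 3)*(96 + (¼ - 3/16)) = 2*(96 + 1/16) = 2*(1537/16) = 1537/8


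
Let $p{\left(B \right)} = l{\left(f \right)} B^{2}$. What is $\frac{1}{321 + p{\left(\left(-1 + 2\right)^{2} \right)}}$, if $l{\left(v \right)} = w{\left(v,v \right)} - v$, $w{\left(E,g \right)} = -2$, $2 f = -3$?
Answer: $\frac{2}{641} \approx 0.0031201$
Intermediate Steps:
$f = - \frac{3}{2}$ ($f = \frac{1}{2} \left(-3\right) = - \frac{3}{2} \approx -1.5$)
$l{\left(v \right)} = -2 - v$
$p{\left(B \right)} = - \frac{B^{2}}{2}$ ($p{\left(B \right)} = \left(-2 - - \frac{3}{2}\right) B^{2} = \left(-2 + \frac{3}{2}\right) B^{2} = - \frac{B^{2}}{2}$)
$\frac{1}{321 + p{\left(\left(-1 + 2\right)^{2} \right)}} = \frac{1}{321 - \frac{\left(\left(-1 + 2\right)^{2}\right)^{2}}{2}} = \frac{1}{321 - \frac{\left(1^{2}\right)^{2}}{2}} = \frac{1}{321 - \frac{1^{2}}{2}} = \frac{1}{321 - \frac{1}{2}} = \frac{1}{\frac{641}{2}} = \frac{2}{641}$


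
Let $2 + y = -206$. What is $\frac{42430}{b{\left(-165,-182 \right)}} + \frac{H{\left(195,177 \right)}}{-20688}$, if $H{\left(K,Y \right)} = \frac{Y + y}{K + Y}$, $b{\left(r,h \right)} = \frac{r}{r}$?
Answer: $\frac{10533502081}{248256} \approx 42430.0$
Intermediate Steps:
$y = -208$ ($y = -2 - 206 = -208$)
$b{\left(r,h \right)} = 1$
$H{\left(K,Y \right)} = \frac{-208 + Y}{K + Y}$ ($H{\left(K,Y \right)} = \frac{Y - 208}{K + Y} = \frac{-208 + Y}{K + Y}$)
$\frac{42430}{b{\left(-165,-182 \right)}} + \frac{H{\left(195,177 \right)}}{-20688} = \frac{42430}{1} + \frac{\frac{1}{195 + 177} \left(-208 + 177\right)}{-20688} = 42430 \cdot 1 + \frac{1}{372} \left(-31\right) \left(- \frac{1}{20688}\right) = 42430 + \frac{1}{372} \left(-31\right) \left(- \frac{1}{20688}\right) = 42430 - - \frac{1}{248256} = 42430 + \frac{1}{248256} = \frac{10533502081}{248256}$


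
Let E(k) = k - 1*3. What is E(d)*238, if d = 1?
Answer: -476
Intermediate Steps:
E(k) = -3 + k (E(k) = k - 3 = -3 + k)
E(d)*238 = (-3 + 1)*238 = -2*238 = -476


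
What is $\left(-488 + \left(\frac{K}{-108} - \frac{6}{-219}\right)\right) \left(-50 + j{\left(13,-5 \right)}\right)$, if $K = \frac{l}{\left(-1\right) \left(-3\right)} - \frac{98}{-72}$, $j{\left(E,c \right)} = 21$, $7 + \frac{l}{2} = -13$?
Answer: $\frac{4015539317}{283824} \approx 14148.0$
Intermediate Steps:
$l = -40$ ($l = -14 + 2 \left(-13\right) = -14 - 26 = -40$)
$K = - \frac{431}{36}$ ($K = - \frac{40}{\left(-1\right) \left(-3\right)} - \frac{98}{-72} = - \frac{40}{3} - - \frac{49}{36} = \left(-40\right) \frac{1}{3} + \frac{49}{36} = - \frac{40}{3} + \frac{49}{36} = - \frac{431}{36} \approx -11.972$)
$\left(-488 + \left(\frac{K}{-108} - \frac{6}{-219}\right)\right) \left(-50 + j{\left(13,-5 \right)}\right) = \left(-488 - \left(- \frac{431}{3888} - \frac{2}{73}\right)\right) \left(-50 + 21\right) = \left(-488 - - \frac{39239}{283824}\right) \left(-29\right) = \left(-488 + \left(\frac{431}{3888} + \frac{2}{73}\right)\right) \left(-29\right) = \left(-488 + \frac{39239}{283824}\right) \left(-29\right) = \left(- \frac{138466873}{283824}\right) \left(-29\right) = \frac{4015539317}{283824}$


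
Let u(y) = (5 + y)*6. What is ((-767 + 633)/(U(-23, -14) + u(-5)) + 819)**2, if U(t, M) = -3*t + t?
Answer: 352312900/529 ≈ 6.6600e+5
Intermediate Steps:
U(t, M) = -2*t
u(y) = 30 + 6*y
((-767 + 633)/(U(-23, -14) + u(-5)) + 819)**2 = ((-767 + 633)/(-2*(-23) + (30 + 6*(-5))) + 819)**2 = (-134/(46 + (30 - 30)) + 819)**2 = (-134/(46 + 0) + 819)**2 = (-134/46 + 819)**2 = (-134*1/46 + 819)**2 = (-67/23 + 819)**2 = (18770/23)**2 = 352312900/529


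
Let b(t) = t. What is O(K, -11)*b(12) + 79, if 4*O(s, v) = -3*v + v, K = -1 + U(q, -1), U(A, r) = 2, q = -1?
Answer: 145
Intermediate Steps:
K = 1 (K = -1 + 2 = 1)
O(s, v) = -v/2 (O(s, v) = (-3*v + v)/4 = (-2*v)/4 = -v/2)
O(K, -11)*b(12) + 79 = -½*(-11)*12 + 79 = (11/2)*12 + 79 = 66 + 79 = 145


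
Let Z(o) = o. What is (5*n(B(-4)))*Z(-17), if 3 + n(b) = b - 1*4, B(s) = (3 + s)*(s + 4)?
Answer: 595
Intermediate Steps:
B(s) = (3 + s)*(4 + s)
n(b) = -7 + b (n(b) = -3 + (b - 1*4) = -3 + (b - 4) = -3 + (-4 + b) = -7 + b)
(5*n(B(-4)))*Z(-17) = (5*(-7 + (12 + (-4)² + 7*(-4))))*(-17) = (5*(-7 + (12 + 16 - 28)))*(-17) = (5*(-7 + 0))*(-17) = (5*(-7))*(-17) = -35*(-17) = 595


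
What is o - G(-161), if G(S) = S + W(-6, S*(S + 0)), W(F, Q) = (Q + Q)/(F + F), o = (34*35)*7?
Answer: 76867/6 ≈ 12811.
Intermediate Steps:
o = 8330 (o = 1190*7 = 8330)
W(F, Q) = Q/F (W(F, Q) = (2*Q)/((2*F)) = (2*Q)*(1/(2*F)) = Q/F)
G(S) = S - S**2/6 (G(S) = S + (S*(S + 0))/(-6) = S + (S*S)*(-1/6) = S + S**2*(-1/6) = S - S**2/6)
o - G(-161) = 8330 - (-161)*(6 - 1*(-161))/6 = 8330 - (-161)*(6 + 161)/6 = 8330 - (-161)*167/6 = 8330 - 1*(-26887/6) = 8330 + 26887/6 = 76867/6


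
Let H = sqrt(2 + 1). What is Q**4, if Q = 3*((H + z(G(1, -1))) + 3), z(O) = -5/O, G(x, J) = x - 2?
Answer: 425817 + 173664*sqrt(3) ≈ 7.2661e+5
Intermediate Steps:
G(x, J) = -2 + x
H = sqrt(3) ≈ 1.7320
Q = 24 + 3*sqrt(3) (Q = 3*((sqrt(3) - 5/(-2 + 1)) + 3) = 3*((sqrt(3) - 5/(-1)) + 3) = 3*((sqrt(3) - 5*(-1)) + 3) = 3*((sqrt(3) + 5) + 3) = 3*((5 + sqrt(3)) + 3) = 3*(8 + sqrt(3)) = 24 + 3*sqrt(3) ≈ 29.196)
Q**4 = (24 + 3*sqrt(3))**4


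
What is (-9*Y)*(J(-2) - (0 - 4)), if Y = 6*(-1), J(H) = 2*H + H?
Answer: -108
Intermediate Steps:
J(H) = 3*H
Y = -6
(-9*Y)*(J(-2) - (0 - 4)) = (-9*(-6))*(3*(-2) - (0 - 4)) = 54*(-6 - (-4)) = 54*(-6 - 1*(-4)) = 54*(-6 + 4) = 54*(-2) = -108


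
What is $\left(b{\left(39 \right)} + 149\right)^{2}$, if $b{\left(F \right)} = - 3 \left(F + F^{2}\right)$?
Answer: $20529961$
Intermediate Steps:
$b{\left(F \right)} = - 3 F - 3 F^{2}$
$\left(b{\left(39 \right)} + 149\right)^{2} = \left(\left(-3\right) 39 \left(1 + 39\right) + 149\right)^{2} = \left(\left(-3\right) 39 \cdot 40 + 149\right)^{2} = \left(-4680 + 149\right)^{2} = \left(-4531\right)^{2} = 20529961$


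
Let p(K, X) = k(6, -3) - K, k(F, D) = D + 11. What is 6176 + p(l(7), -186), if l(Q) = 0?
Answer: 6184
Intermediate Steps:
k(F, D) = 11 + D
p(K, X) = 8 - K (p(K, X) = (11 - 3) - K = 8 - K)
6176 + p(l(7), -186) = 6176 + (8 - 1*0) = 6176 + (8 + 0) = 6176 + 8 = 6184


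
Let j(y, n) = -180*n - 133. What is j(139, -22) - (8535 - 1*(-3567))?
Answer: -8275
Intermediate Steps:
j(y, n) = -133 - 180*n
j(139, -22) - (8535 - 1*(-3567)) = (-133 - 180*(-22)) - (8535 - 1*(-3567)) = (-133 + 3960) - (8535 + 3567) = 3827 - 1*12102 = 3827 - 12102 = -8275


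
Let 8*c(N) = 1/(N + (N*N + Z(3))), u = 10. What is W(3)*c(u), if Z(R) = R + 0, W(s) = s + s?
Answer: 3/452 ≈ 0.0066372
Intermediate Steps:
W(s) = 2*s
Z(R) = R
c(N) = 1/(8*(3 + N + N²)) (c(N) = 1/(8*(N + (N*N + 3))) = 1/(8*(N + (N² + 3))) = 1/(8*(N + (3 + N²))) = 1/(8*(3 + N + N²)))
W(3)*c(u) = (2*3)*(1/(8*(3 + 10 + 10²))) = 6*(1/(8*(3 + 10 + 100))) = 6*((⅛)/113) = 6*((⅛)*(1/113)) = 6*(1/904) = 3/452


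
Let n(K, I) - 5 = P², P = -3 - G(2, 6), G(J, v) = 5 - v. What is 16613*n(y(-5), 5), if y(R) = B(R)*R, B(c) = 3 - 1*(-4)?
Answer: 149517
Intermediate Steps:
B(c) = 7 (B(c) = 3 + 4 = 7)
P = -2 (P = -3 - (5 - 1*6) = -3 - (5 - 6) = -3 - 1*(-1) = -3 + 1 = -2)
y(R) = 7*R
n(K, I) = 9 (n(K, I) = 5 + (-2)² = 5 + 4 = 9)
16613*n(y(-5), 5) = 16613*9 = 149517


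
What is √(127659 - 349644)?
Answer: 3*I*√24665 ≈ 471.15*I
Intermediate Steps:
√(127659 - 349644) = √(-221985) = 3*I*√24665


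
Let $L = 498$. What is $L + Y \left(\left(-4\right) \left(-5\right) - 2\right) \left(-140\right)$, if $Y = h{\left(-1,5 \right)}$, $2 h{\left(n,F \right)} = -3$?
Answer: $4278$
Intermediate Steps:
$h{\left(n,F \right)} = - \frac{3}{2}$ ($h{\left(n,F \right)} = \frac{1}{2} \left(-3\right) = - \frac{3}{2}$)
$Y = - \frac{3}{2} \approx -1.5$
$L + Y \left(\left(-4\right) \left(-5\right) - 2\right) \left(-140\right) = 498 + - \frac{3 \left(\left(-4\right) \left(-5\right) - 2\right)}{2} \left(-140\right) = 498 + - \frac{3 \left(20 - 2\right)}{2} \left(-140\right) = 498 + \left(- \frac{3}{2}\right) 18 \left(-140\right) = 498 - -3780 = 498 + 3780 = 4278$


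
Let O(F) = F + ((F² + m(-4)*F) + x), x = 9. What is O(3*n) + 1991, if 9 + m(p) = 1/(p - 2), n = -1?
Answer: 4067/2 ≈ 2033.5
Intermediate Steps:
m(p) = -9 + 1/(-2 + p) (m(p) = -9 + 1/(p - 2) = -9 + 1/(-2 + p))
O(F) = 9 + F² - 49*F/6 (O(F) = F + ((F² + ((19 - 9*(-4))/(-2 - 4))*F) + 9) = F + ((F² + ((19 + 36)/(-6))*F) + 9) = F + ((F² + (-⅙*55)*F) + 9) = F + ((F² - 55*F/6) + 9) = F + (9 + F² - 55*F/6) = 9 + F² - 49*F/6)
O(3*n) + 1991 = (9 + (3*(-1))² - 49*(-1)/2) + 1991 = (9 + (-3)² - 49/6*(-3)) + 1991 = (9 + 9 + 49/2) + 1991 = 85/2 + 1991 = 4067/2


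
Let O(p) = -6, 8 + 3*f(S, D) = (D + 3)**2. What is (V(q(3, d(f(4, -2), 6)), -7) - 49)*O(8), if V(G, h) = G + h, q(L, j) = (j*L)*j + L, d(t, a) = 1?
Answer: 300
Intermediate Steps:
f(S, D) = -8/3 + (3 + D)**2/3 (f(S, D) = -8/3 + (D + 3)**2/3 = -8/3 + (3 + D)**2/3)
q(L, j) = L + L*j**2 (q(L, j) = (L*j)*j + L = L*j**2 + L = L + L*j**2)
(V(q(3, d(f(4, -2), 6)), -7) - 49)*O(8) = ((3*(1 + 1**2) - 7) - 49)*(-6) = ((3*(1 + 1) - 7) - 49)*(-6) = ((3*2 - 7) - 49)*(-6) = ((6 - 7) - 49)*(-6) = (-1 - 49)*(-6) = -50*(-6) = 300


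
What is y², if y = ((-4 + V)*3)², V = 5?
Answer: 81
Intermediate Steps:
y = 9 (y = ((-4 + 5)*3)² = (1*3)² = 3² = 9)
y² = 9² = 81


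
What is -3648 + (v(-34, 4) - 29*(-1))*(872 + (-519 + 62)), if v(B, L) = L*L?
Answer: 15027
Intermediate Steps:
v(B, L) = L²
-3648 + (v(-34, 4) - 29*(-1))*(872 + (-519 + 62)) = -3648 + (4² - 29*(-1))*(872 + (-519 + 62)) = -3648 + (16 + 29)*(872 - 457) = -3648 + 45*415 = -3648 + 18675 = 15027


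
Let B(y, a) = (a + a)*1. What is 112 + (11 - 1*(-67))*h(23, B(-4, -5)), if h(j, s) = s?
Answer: -668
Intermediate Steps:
B(y, a) = 2*a (B(y, a) = (2*a)*1 = 2*a)
112 + (11 - 1*(-67))*h(23, B(-4, -5)) = 112 + (11 - 1*(-67))*(2*(-5)) = 112 + (11 + 67)*(-10) = 112 + 78*(-10) = 112 - 780 = -668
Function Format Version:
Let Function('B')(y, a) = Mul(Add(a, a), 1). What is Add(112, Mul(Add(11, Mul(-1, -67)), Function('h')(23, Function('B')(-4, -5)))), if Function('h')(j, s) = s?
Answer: -668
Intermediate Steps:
Function('B')(y, a) = Mul(2, a) (Function('B')(y, a) = Mul(Mul(2, a), 1) = Mul(2, a))
Add(112, Mul(Add(11, Mul(-1, -67)), Function('h')(23, Function('B')(-4, -5)))) = Add(112, Mul(Add(11, Mul(-1, -67)), Mul(2, -5))) = Add(112, Mul(Add(11, 67), -10)) = Add(112, Mul(78, -10)) = Add(112, -780) = -668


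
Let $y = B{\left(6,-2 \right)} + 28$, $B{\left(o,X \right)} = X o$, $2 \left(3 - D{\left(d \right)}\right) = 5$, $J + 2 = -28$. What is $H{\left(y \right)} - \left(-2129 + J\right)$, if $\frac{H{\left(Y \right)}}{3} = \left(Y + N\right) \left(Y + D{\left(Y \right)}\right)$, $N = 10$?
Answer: $3446$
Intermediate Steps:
$J = -30$ ($J = -2 - 28 = -30$)
$D{\left(d \right)} = \frac{1}{2}$ ($D{\left(d \right)} = 3 - \frac{5}{2} = \frac{1}{2}$)
$y = 16$ ($y = \left(-2\right) 6 + 28 = -12 + 28 = 16$)
$H{\left(Y \right)} = 3 \left(\frac{1}{2} + Y\right) \left(10 + Y\right)$ ($H{\left(Y \right)} = 3 \left(Y + 10\right) \left(Y + \frac{1}{2}\right) = 3 \left(10 + Y\right) \left(\frac{1}{2} + Y\right) = 3 \left(\frac{1}{2} + Y\right) \left(10 + Y\right)$)
$H{\left(y \right)} - \left(-2129 + J\right) = \left(15 + 3 \cdot 16^{2} + \frac{63}{2} \cdot 16\right) - \left(-2129 - 30\right) = \left(15 + 3 \cdot 256 + 504\right) - -2159 = \left(15 + 768 + 504\right) + 2159 = 1287 + 2159 = 3446$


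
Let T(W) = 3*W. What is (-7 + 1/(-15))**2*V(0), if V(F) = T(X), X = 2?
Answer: 22472/75 ≈ 299.63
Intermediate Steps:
V(F) = 6 (V(F) = 3*2 = 6)
(-7 + 1/(-15))**2*V(0) = (-7 + 1/(-15))**2*6 = (-7 - 1/15)**2*6 = (-106/15)**2*6 = (11236/225)*6 = 22472/75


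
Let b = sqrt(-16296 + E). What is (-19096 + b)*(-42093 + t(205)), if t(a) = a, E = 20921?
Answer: 799893248 - 209440*sqrt(185) ≈ 7.9704e+8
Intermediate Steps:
b = 5*sqrt(185) (b = sqrt(-16296 + 20921) = sqrt(4625) = 5*sqrt(185) ≈ 68.007)
(-19096 + b)*(-42093 + t(205)) = (-19096 + 5*sqrt(185))*(-42093 + 205) = (-19096 + 5*sqrt(185))*(-41888) = 799893248 - 209440*sqrt(185)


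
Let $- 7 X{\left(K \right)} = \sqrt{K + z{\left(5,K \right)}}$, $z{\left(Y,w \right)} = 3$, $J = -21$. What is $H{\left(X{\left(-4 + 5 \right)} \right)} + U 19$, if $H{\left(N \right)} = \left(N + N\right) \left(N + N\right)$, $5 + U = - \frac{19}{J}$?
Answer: $- \frac{11390}{147} \approx -77.483$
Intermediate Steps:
$X{\left(K \right)} = - \frac{\sqrt{3 + K}}{7}$ ($X{\left(K \right)} = - \frac{\sqrt{K + 3}}{7} = - \frac{\sqrt{3 + K}}{7}$)
$U = - \frac{86}{21}$ ($U = -5 - \frac{19}{-21} = -5 - - \frac{19}{21} = -5 + \frac{19}{21} = - \frac{86}{21} \approx -4.0952$)
$H{\left(N \right)} = 4 N^{2}$ ($H{\left(N \right)} = 2 N 2 N = 4 N^{2}$)
$H{\left(X{\left(-4 + 5 \right)} \right)} + U 19 = 4 \left(- \frac{\sqrt{3 + \left(-4 + 5\right)}}{7}\right)^{2} - \frac{1634}{21} = 4 \left(- \frac{\sqrt{3 + 1}}{7}\right)^{2} - \frac{1634}{21} = 4 \left(- \frac{\sqrt{4}}{7}\right)^{2} - \frac{1634}{21} = 4 \left(\left(- \frac{1}{7}\right) 2\right)^{2} - \frac{1634}{21} = 4 \left(- \frac{2}{7}\right)^{2} - \frac{1634}{21} = 4 \cdot \frac{4}{49} - \frac{1634}{21} = \frac{16}{49} - \frac{1634}{21} = - \frac{11390}{147}$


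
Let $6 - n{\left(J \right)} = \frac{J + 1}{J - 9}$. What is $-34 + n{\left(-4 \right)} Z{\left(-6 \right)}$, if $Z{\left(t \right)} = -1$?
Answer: $- \frac{517}{13} \approx -39.769$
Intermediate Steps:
$n{\left(J \right)} = 6 - \frac{1 + J}{-9 + J}$ ($n{\left(J \right)} = 6 - \frac{J + 1}{J - 9} = 6 - \frac{1 + J}{-9 + J}$)
$-34 + n{\left(-4 \right)} Z{\left(-6 \right)} = -34 + \frac{5 \left(-11 - 4\right)}{-9 - 4} \left(-1\right) = -34 + 5 \frac{1}{-13} \left(-15\right) \left(-1\right) = -34 + 5 \left(- \frac{1}{13}\right) \left(-15\right) \left(-1\right) = -34 + \frac{75}{13} \left(-1\right) = -34 - \frac{75}{13} = - \frac{517}{13}$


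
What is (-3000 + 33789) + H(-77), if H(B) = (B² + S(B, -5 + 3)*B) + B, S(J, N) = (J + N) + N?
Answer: 42878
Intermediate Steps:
S(J, N) = J + 2*N
H(B) = B + B² + B*(-4 + B) (H(B) = (B² + (B + 2*(-5 + 3))*B) + B = (B² + (B + 2*(-2))*B) + B = (B² + (B - 4)*B) + B = (B² + (-4 + B)*B) + B = (B² + B*(-4 + B)) + B = B + B² + B*(-4 + B))
(-3000 + 33789) + H(-77) = (-3000 + 33789) - 77*(-3 + 2*(-77)) = 30789 - 77*(-3 - 154) = 30789 - 77*(-157) = 30789 + 12089 = 42878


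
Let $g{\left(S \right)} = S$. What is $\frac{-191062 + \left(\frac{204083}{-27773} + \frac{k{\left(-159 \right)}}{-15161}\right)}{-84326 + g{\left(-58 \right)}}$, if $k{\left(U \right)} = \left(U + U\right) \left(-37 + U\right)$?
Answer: $\frac{80454623780993}{35531271569952} \approx 2.2643$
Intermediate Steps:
$k{\left(U \right)} = 2 U \left(-37 + U\right)$
$\frac{-191062 + \left(\frac{204083}{-27773} + \frac{k{\left(-159 \right)}}{-15161}\right)}{-84326 + g{\left(-58 \right)}} = \frac{-191062 + \left(\frac{204083}{-27773} + \frac{2 \left(-159\right) \left(-37 - 159\right)}{-15161}\right)}{-84326 - 58} = \frac{-191062 + \left(204083 \left(- \frac{1}{27773}\right) + 2 \left(-159\right) \left(-196\right) \left(- \frac{1}{15161}\right)\right)}{-84384} = \left(-191062 + \left(- \frac{204083}{27773} + 62328 \left(- \frac{1}{15161}\right)\right)\right) \left(- \frac{1}{84384}\right) = \left(-191062 - \frac{4825137907}{421066453}\right) \left(- \frac{1}{84384}\right) = \left(- \frac{80454623780993}{421066453}\right) \left(- \frac{1}{84384}\right) = \frac{80454623780993}{35531271569952}$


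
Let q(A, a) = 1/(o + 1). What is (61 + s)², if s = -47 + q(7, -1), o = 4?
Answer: 5041/25 ≈ 201.64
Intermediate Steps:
q(A, a) = ⅕ (q(A, a) = 1/(4 + 1) = 1/5 = ⅕)
s = -234/5 (s = -47 + ⅕ = -234/5 ≈ -46.800)
(61 + s)² = (61 - 234/5)² = (71/5)² = 5041/25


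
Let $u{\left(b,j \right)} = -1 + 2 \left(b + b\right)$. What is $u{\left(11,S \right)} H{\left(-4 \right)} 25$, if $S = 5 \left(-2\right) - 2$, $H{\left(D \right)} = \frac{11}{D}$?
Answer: $- \frac{11825}{4} \approx -2956.3$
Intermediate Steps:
$S = -12$ ($S = -10 - 2 = -12$)
$u{\left(b,j \right)} = -1 + 4 b$ ($u{\left(b,j \right)} = -1 + 2 \cdot 2 b = -1 + 4 b$)
$u{\left(11,S \right)} H{\left(-4 \right)} 25 = \left(-1 + 4 \cdot 11\right) \frac{11}{-4} \cdot 25 = \left(-1 + 44\right) 11 \left(- \frac{1}{4}\right) 25 = 43 \left(- \frac{11}{4}\right) 25 = \left(- \frac{473}{4}\right) 25 = - \frac{11825}{4}$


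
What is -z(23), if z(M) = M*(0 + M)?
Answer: -529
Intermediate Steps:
z(M) = M**2 (z(M) = M*M = M**2)
-z(23) = -1*23**2 = -1*529 = -529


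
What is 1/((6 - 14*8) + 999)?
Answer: 1/893 ≈ 0.0011198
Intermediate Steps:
1/((6 - 14*8) + 999) = 1/((6 - 112) + 999) = 1/(-106 + 999) = 1/893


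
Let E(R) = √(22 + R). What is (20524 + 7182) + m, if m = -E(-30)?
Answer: 27706 - 2*I*√2 ≈ 27706.0 - 2.8284*I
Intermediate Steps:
m = -2*I*√2 (m = -√(22 - 30) = -√(-8) = -2*I*√2 ≈ -2.8284*I)
(20524 + 7182) + m = (20524 + 7182) - 2*I*√2 = 27706 - 2*I*√2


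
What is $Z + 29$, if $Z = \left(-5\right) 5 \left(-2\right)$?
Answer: $79$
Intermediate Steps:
$Z = 50$ ($Z = \left(-25\right) \left(-2\right) = 50$)
$Z + 29 = 50 + 29 = 79$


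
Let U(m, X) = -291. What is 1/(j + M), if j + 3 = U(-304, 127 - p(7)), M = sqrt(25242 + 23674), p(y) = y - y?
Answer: -21/2680 - sqrt(12229)/18760 ≈ -0.013731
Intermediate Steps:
p(y) = 0
M = 2*sqrt(12229) (M = sqrt(48916) = 2*sqrt(12229) ≈ 221.17)
j = -294 (j = -3 - 291 = -294)
1/(j + M) = 1/(-294 + 2*sqrt(12229))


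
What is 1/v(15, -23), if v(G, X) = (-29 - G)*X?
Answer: 1/1012 ≈ 0.00098814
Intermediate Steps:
v(G, X) = X*(-29 - G)
1/v(15, -23) = 1/(-1*(-23)*(29 + 15)) = 1/(-1*(-23)*44) = 1/1012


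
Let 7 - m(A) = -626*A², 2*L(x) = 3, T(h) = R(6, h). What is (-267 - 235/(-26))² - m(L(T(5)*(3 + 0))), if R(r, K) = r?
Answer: 44026971/676 ≈ 65129.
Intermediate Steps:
T(h) = 6
L(x) = 3/2 (L(x) = (½)*3 = 3/2)
m(A) = 7 + 626*A² (m(A) = 7 - (-626)*A² = 7 + 626*A²)
(-267 - 235/(-26))² - m(L(T(5)*(3 + 0))) = (-267 - 235/(-26))² - (7 + 626*(3/2)²) = (-267 - 235*(-1/26))² - (7 + 626*(9/4)) = (-267 + 235/26)² - (7 + 2817/2) = (-6707/26)² - 1*2831/2 = 44983849/676 - 2831/2 = 44026971/676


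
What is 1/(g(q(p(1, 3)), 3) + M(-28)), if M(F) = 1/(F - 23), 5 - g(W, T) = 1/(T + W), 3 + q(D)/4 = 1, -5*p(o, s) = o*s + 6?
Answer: 255/1321 ≈ 0.19304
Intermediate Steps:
p(o, s) = -6/5 - o*s/5 (p(o, s) = -(o*s + 6)/5 = -(6 + o*s)/5 = -6/5 - o*s/5)
q(D) = -8 (q(D) = -12 + 4*1 = -12 + 4 = -8)
g(W, T) = 5 - 1/(T + W)
M(F) = 1/(-23 + F)
1/(g(q(p(1, 3)), 3) + M(-28)) = 1/((-1 + 5*3 + 5*(-8))/(3 - 8) + 1/(-23 - 28)) = 1/((-1 + 15 - 40)/(-5) + 1/(-51)) = 1/(-1/5*(-26) - 1/51) = 1/(26/5 - 1/51) = 1/(1321/255) = 255/1321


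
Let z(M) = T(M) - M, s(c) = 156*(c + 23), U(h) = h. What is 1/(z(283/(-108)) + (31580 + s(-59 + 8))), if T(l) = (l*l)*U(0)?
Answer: 108/2939179 ≈ 3.6745e-5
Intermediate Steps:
T(l) = 0 (T(l) = (l*l)*0 = l**2*0 = 0)
s(c) = 3588 + 156*c (s(c) = 156*(23 + c) = 3588 + 156*c)
z(M) = -M (z(M) = 0 - M = -M)
1/(z(283/(-108)) + (31580 + s(-59 + 8))) = 1/(-283/(-108) + (31580 + (3588 + 156*(-59 + 8)))) = 1/(-283*(-1)/108 + (31580 + (3588 + 156*(-51)))) = 1/(-1*(-283/108) + (31580 + (3588 - 7956))) = 1/(283/108 + (31580 - 4368)) = 1/(283/108 + 27212) = 1/(2939179/108) = 108/2939179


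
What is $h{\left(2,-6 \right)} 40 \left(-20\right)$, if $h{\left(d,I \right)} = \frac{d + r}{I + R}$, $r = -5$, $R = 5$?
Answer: $-2400$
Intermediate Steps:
$h{\left(d,I \right)} = \frac{-5 + d}{5 + I}$ ($h{\left(d,I \right)} = \frac{d - 5}{I + 5} = \frac{-5 + d}{5 + I}$)
$h{\left(2,-6 \right)} 40 \left(-20\right) = \frac{-5 + 2}{5 - 6} \cdot 40 \left(-20\right) = \frac{1}{-1} \left(-3\right) 40 \left(-20\right) = \left(-1\right) \left(-3\right) 40 \left(-20\right) = 3 \cdot 40 \left(-20\right) = 120 \left(-20\right) = -2400$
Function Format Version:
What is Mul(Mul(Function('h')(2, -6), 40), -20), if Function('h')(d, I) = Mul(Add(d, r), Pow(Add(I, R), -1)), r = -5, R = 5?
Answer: -2400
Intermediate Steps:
Function('h')(d, I) = Mul(Pow(Add(5, I), -1), Add(-5, d)) (Function('h')(d, I) = Mul(Add(d, -5), Pow(Add(I, 5), -1)) = Mul(Add(-5, d), Pow(Add(5, I), -1)) = Mul(Pow(Add(5, I), -1), Add(-5, d)))
Mul(Mul(Function('h')(2, -6), 40), -20) = Mul(Mul(Mul(Pow(Add(5, -6), -1), Add(-5, 2)), 40), -20) = Mul(Mul(Mul(Pow(-1, -1), -3), 40), -20) = Mul(Mul(Mul(-1, -3), 40), -20) = Mul(Mul(3, 40), -20) = Mul(120, -20) = -2400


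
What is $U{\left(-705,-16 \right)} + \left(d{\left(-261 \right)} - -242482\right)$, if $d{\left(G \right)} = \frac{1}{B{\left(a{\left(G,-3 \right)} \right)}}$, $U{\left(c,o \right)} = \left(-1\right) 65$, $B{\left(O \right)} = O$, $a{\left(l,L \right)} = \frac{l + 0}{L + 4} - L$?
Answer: $\frac{62543585}{258} \approx 2.4242 \cdot 10^{5}$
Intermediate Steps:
$a{\left(l,L \right)} = - L + \frac{l}{4 + L}$ ($a{\left(l,L \right)} = \frac{l}{4 + L} - L = - L + \frac{l}{4 + L}$)
$U{\left(c,o \right)} = -65$
$d{\left(G \right)} = \frac{1}{3 + G}$ ($d{\left(G \right)} = \frac{1}{\frac{1}{4 - 3} \left(G - \left(-3\right)^{2} - -12\right)} = \frac{1}{1^{-1} \left(G - 9 + 12\right)} = \frac{1}{1 \left(G - 9 + 12\right)} = \frac{1}{1 \left(3 + G\right)} = \frac{1}{3 + G}$)
$U{\left(-705,-16 \right)} + \left(d{\left(-261 \right)} - -242482\right) = -65 + \left(\frac{1}{3 - 261} - -242482\right) = -65 + \left(\frac{1}{-258} + 242482\right) = -65 + \left(- \frac{1}{258} + 242482\right) = -65 + \frac{62560355}{258} = \frac{62543585}{258}$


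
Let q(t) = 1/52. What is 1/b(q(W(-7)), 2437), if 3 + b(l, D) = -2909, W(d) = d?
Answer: -1/2912 ≈ -0.00034341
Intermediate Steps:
q(t) = 1/52
b(l, D) = -2912 (b(l, D) = -3 - 2909 = -2912)
1/b(q(W(-7)), 2437) = 1/(-2912) = -1/2912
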